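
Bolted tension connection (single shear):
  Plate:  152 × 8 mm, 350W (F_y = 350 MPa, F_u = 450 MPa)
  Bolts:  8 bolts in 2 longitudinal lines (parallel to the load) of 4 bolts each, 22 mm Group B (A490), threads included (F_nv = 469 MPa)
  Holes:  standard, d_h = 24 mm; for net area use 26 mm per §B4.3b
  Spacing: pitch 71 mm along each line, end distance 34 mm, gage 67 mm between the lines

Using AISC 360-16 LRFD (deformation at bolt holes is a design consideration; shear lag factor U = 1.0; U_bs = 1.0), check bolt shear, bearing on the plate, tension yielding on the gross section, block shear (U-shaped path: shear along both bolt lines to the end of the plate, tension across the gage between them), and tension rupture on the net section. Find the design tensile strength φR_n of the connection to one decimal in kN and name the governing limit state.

Bolt shear: A_b = π(22)²/4 = 380.13 mm². φR_n = 0.75 × 469 × 380.13 × 8 × 1 = 1069.7 kN.
Bearing (8 mm plate, F_u = 450 MPa): end bolts L_c = 34 − 24/2 = 22, R_n = min(1.2×22×8×450, 2.4×22×8×450) = 95.04 kN/bolt; interior L_c = 71 − 24 = 47, R_n = 190.08 kN/bolt. φR_n = 0.75 × (2×95.04 + 6×190.08) = 997.9 kN.
Tension yield (gross): A_g = 152×8 = 1216 mm². φR_n = 0.90 × 350 × 1216 = 383.0 kN.
Block shear: shear path 2×[34+3×71] = 2×247 mm, A_gv = 3952, A_nv = 2×(247 − 3.5×26)×8 = 2496 mm²; tension across gage: (67 − 1×26)×8 = 328 mm². R_n = min(0.6×450×2496, 0.6×350×3952) + 1.0×450×328 = min(673.92, 829.92) + 147.6 = 821.52 kN. φR_n = 0.75 × 821.52 = 616.1 kN.
Tension rupture (net): A_n = (152 − 2×26)×8 = 800 mm² (U = 1.0, A_e = A_n). φR_n = 0.75 × 450 × 800 = 270.0 kN.
Governing: min(1069.7, 997.9, 383.0, 616.1, 270.0) = 270.0 kN → net-section rupture.

270.0 kN (net-section rupture governs)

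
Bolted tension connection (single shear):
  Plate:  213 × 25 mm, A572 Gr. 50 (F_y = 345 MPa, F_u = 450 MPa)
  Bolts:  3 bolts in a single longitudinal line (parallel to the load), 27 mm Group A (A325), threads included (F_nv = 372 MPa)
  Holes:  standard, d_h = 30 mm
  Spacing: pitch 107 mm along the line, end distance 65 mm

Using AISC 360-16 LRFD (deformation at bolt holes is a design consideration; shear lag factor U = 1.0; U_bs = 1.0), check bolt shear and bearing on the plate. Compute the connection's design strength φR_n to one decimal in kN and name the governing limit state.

479.2 kN (bolt shear governs)

Bolt shear: A_b = π(27)²/4 = 572.56 mm². φR_n = 0.75 × 372 × 572.56 × 3 × 1 = 479.2 kN.
Bearing (25 mm plate, F_u = 450 MPa): end bolts L_c = 65 − 30/2 = 50, R_n = min(1.2×50×25×450, 2.4×27×25×450) = 675 kN/bolt; interior L_c = 107 − 30 = 77, R_n = 729 kN/bolt. φR_n = 0.75 × (1×675 + 2×729) = 1599.8 kN.
Governing: min(479.2, 1599.8) = 479.2 kN → bolt shear.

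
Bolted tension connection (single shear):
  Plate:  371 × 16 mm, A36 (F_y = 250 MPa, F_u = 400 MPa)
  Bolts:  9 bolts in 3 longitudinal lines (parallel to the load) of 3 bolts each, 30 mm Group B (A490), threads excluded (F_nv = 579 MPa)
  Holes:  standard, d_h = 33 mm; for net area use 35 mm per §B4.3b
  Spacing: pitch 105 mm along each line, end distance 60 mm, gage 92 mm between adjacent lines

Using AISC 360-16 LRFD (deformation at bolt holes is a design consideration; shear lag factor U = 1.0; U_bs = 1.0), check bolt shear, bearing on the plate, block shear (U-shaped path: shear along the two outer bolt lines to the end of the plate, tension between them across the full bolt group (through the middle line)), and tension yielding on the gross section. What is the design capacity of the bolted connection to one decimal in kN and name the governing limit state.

1335.6 kN (gross-section yield governs)

Bolt shear: A_b = π(30)²/4 = 706.86 mm². φR_n = 0.75 × 579 × 706.86 × 9 × 1 = 2762.6 kN.
Bearing (16 mm plate, F_u = 400 MPa): end bolts L_c = 60 − 33/2 = 43.5, R_n = min(1.2×43.5×16×400, 2.4×30×16×400) = 334.08 kN/bolt; interior L_c = 105 − 33 = 72, R_n = 460.8 kN/bolt. φR_n = 0.75 × (3×334.08 + 6×460.8) = 2825.3 kN.
Block shear: shear path 2×[60+2×105] = 2×270 mm, A_gv = 8640, A_nv = 2×(270 − 2.5×35)×16 = 5840 mm²; tension across gage: (184 − 2×35)×16 = 1824 mm². R_n = min(0.6×400×5840, 0.6×250×8640) + 1.0×400×1824 = min(1401.6, 1296) + 729.6 = 2025.6 kN. φR_n = 0.75 × 2025.6 = 1519.2 kN.
Tension yield (gross): A_g = 371×16 = 5936 mm². φR_n = 0.90 × 250 × 5936 = 1335.6 kN.
Governing: min(2762.6, 2825.3, 1519.2, 1335.6) = 1335.6 kN → gross-section yield.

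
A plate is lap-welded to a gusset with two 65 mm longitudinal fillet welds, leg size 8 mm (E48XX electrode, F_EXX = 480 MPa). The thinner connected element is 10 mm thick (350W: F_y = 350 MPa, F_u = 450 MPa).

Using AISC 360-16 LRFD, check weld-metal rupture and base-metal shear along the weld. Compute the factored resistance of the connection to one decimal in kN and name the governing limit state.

Weld metal: throat = 0.707×8 = 5.656 mm, L = 2×65 = 130 mm. φR_n = 0.75 × 0.6 × 480 × 5.656 × 130 = 158.8 kN.
Base metal shear (10 mm plate): yield φR_n = 1.0×0.6×350×10×130 = 273.0 kN; rupture φR_n = 0.75×0.6×450×10×130 = 263.3 kN; take 263.3 kN (rupture).
Governing: min(158.8, 263.3) = 158.8 kN → weld metal.

158.8 kN (weld metal governs)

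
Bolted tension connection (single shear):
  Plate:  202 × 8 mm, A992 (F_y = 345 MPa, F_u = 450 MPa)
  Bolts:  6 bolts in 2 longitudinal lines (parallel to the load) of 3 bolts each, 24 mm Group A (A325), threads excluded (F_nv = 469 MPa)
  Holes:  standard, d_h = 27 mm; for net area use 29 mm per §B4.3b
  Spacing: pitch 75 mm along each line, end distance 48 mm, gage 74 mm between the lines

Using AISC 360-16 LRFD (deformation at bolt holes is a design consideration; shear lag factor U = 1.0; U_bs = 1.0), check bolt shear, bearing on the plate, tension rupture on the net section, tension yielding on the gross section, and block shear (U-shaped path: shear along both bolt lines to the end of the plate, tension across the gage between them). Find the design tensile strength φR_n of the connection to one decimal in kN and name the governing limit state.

388.8 kN (net-section rupture governs)

Bolt shear: A_b = π(24)²/4 = 452.39 mm². φR_n = 0.75 × 469 × 452.39 × 6 × 1 = 954.8 kN.
Bearing (8 mm plate, F_u = 450 MPa): end bolts L_c = 48 − 27/2 = 34.5, R_n = min(1.2×34.5×8×450, 2.4×24×8×450) = 149.04 kN/bolt; interior L_c = 75 − 27 = 48, R_n = 207.36 kN/bolt. φR_n = 0.75 × (2×149.04 + 4×207.36) = 845.6 kN.
Tension rupture (net): A_n = (202 − 2×29)×8 = 1152 mm² (U = 1.0, A_e = A_n). φR_n = 0.75 × 450 × 1152 = 388.8 kN.
Tension yield (gross): A_g = 202×8 = 1616 mm². φR_n = 0.90 × 345 × 1616 = 501.8 kN.
Block shear: shear path 2×[48+2×75] = 2×198 mm, A_gv = 3168, A_nv = 2×(198 − 2.5×29)×8 = 2008 mm²; tension across gage: (74 − 1×29)×8 = 360 mm². R_n = min(0.6×450×2008, 0.6×345×3168) + 1.0×450×360 = min(542.16, 655.78) + 162 = 704.16 kN. φR_n = 0.75 × 704.16 = 528.1 kN.
Governing: min(954.8, 845.6, 388.8, 501.8, 528.1) = 388.8 kN → net-section rupture.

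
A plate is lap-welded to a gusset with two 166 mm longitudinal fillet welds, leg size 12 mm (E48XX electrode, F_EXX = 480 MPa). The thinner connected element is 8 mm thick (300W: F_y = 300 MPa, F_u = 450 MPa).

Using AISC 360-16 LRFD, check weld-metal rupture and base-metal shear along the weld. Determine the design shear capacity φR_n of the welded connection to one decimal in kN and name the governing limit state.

Weld metal: throat = 0.707×12 = 8.484 mm, L = 2×166 = 332 mm. φR_n = 0.75 × 0.6 × 480 × 8.484 × 332 = 608.4 kN.
Base metal shear (8 mm plate): yield φR_n = 1.0×0.6×300×8×332 = 478.1 kN; rupture φR_n = 0.75×0.6×450×8×332 = 537.8 kN; take 478.1 kN (yield).
Governing: min(608.4, 478.1) = 478.1 kN → base-metal shear.

478.1 kN (base-metal shear governs)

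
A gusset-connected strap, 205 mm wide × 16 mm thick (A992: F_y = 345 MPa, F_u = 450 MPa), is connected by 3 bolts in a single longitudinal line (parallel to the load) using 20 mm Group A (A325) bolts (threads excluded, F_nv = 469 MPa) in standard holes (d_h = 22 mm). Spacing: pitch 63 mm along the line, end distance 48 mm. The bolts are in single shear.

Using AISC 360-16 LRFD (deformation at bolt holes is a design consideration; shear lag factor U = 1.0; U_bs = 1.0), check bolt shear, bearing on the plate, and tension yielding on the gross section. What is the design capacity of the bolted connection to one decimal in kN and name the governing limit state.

Bolt shear: A_b = π(20)²/4 = 314.16 mm². φR_n = 0.75 × 469 × 314.16 × 3 × 1 = 331.5 kN.
Bearing (16 mm plate, F_u = 450 MPa): end bolts L_c = 48 − 22/2 = 37, R_n = min(1.2×37×16×450, 2.4×20×16×450) = 319.68 kN/bolt; interior L_c = 63 − 22 = 41, R_n = 345.6 kN/bolt. φR_n = 0.75 × (1×319.68 + 2×345.6) = 758.2 kN.
Tension yield (gross): A_g = 205×16 = 3280 mm². φR_n = 0.90 × 345 × 3280 = 1018.4 kN.
Governing: min(331.5, 758.2, 1018.4) = 331.5 kN → bolt shear.

331.5 kN (bolt shear governs)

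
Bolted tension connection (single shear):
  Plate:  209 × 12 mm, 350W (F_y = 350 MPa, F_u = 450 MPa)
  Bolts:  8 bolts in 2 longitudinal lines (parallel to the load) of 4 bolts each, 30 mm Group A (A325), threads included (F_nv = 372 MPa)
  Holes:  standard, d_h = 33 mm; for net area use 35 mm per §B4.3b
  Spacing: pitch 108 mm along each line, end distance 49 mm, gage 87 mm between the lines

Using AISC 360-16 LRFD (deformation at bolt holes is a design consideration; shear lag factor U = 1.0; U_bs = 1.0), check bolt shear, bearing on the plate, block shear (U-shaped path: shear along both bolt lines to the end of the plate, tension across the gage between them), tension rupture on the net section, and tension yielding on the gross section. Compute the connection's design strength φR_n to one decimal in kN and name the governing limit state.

Bolt shear: A_b = π(30)²/4 = 706.86 mm². φR_n = 0.75 × 372 × 706.86 × 8 × 1 = 1577.7 kN.
Bearing (12 mm plate, F_u = 450 MPa): end bolts L_c = 49 − 33/2 = 32.5, R_n = min(1.2×32.5×12×450, 2.4×30×12×450) = 210.6 kN/bolt; interior L_c = 108 − 33 = 75, R_n = 388.8 kN/bolt. φR_n = 0.75 × (2×210.6 + 6×388.8) = 2065.5 kN.
Block shear: shear path 2×[49+3×108] = 2×373 mm, A_gv = 8952, A_nv = 2×(373 − 3.5×35)×12 = 6012 mm²; tension across gage: (87 − 1×35)×12 = 624 mm². R_n = min(0.6×450×6012, 0.6×350×8952) + 1.0×450×624 = min(1623.2, 1879.9) + 280.8 = 1904 kN. φR_n = 0.75 × 1904 = 1428.0 kN.
Tension rupture (net): A_n = (209 − 2×35)×12 = 1668 mm² (U = 1.0, A_e = A_n). φR_n = 0.75 × 450 × 1668 = 563.0 kN.
Tension yield (gross): A_g = 209×12 = 2508 mm². φR_n = 0.90 × 350 × 2508 = 790.0 kN.
Governing: min(1577.7, 2065.5, 1428.0, 563.0, 790.0) = 563.0 kN → net-section rupture.

563.0 kN (net-section rupture governs)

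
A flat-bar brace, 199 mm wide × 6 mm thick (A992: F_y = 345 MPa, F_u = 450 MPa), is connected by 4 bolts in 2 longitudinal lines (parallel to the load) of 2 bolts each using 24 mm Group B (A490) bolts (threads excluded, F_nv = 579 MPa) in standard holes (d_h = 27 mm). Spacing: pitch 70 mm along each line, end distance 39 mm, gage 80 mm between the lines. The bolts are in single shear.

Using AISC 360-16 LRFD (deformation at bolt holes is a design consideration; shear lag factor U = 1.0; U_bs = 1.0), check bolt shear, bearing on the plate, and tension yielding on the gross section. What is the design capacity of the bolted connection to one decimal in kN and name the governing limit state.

Bolt shear: A_b = π(24)²/4 = 452.39 mm². φR_n = 0.75 × 579 × 452.39 × 4 × 1 = 785.8 kN.
Bearing (6 mm plate, F_u = 450 MPa): end bolts L_c = 39 − 27/2 = 25.5, R_n = min(1.2×25.5×6×450, 2.4×24×6×450) = 82.62 kN/bolt; interior L_c = 70 − 27 = 43, R_n = 139.32 kN/bolt. φR_n = 0.75 × (2×82.62 + 2×139.32) = 332.9 kN.
Tension yield (gross): A_g = 199×6 = 1194 mm². φR_n = 0.90 × 345 × 1194 = 370.7 kN.
Governing: min(785.8, 332.9, 370.7) = 332.9 kN → bearing.

332.9 kN (bearing governs)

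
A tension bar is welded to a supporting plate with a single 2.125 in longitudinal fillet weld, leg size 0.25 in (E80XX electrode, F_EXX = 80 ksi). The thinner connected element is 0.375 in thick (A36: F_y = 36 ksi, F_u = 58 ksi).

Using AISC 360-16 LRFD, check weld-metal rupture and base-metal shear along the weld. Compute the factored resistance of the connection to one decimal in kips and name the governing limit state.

Weld metal: throat = 0.707×0.25 = 0.17675 in, L = 2.125 in. φR_n = 0.75 × 0.6 × 80 × 0.17675 × 2.125 = 13.5 kips.
Base metal shear (0.375 in plate): yield φR_n = 1.0×0.6×36×0.375×2.125 = 17.2 kips; rupture φR_n = 0.75×0.6×58×0.375×2.125 = 20.8 kips; take 17.2 kips (yield).
Governing: min(13.5, 17.2) = 13.5 kips → weld metal.

13.5 kips (weld metal governs)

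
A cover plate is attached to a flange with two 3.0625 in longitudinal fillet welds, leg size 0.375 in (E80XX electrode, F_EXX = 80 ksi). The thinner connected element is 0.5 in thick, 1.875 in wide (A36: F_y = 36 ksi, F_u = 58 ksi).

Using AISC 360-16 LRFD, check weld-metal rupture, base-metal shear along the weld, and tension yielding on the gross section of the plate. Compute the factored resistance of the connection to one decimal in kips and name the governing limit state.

Weld metal: throat = 0.707×0.375 = 0.26513 in, L = 2×3.0625 = 6.125 in. φR_n = 0.75 × 0.6 × 80 × 0.26513 × 6.125 = 58.5 kips.
Base metal shear (0.5 in plate): yield φR_n = 1.0×0.6×36×0.5×6.125 = 66.2 kips; rupture φR_n = 0.75×0.6×58×0.5×6.125 = 79.9 kips; take 66.2 kips (yield).
Tension yield (gross): A_g = 1.875×0.5 = 0.9375 in². φR_n = 0.90 × 36 × 0.9375 = 30.4 kips.
Governing: min(58.5, 66.2, 30.4) = 30.4 kips → gross-section yield.

30.4 kips (gross-section yield governs)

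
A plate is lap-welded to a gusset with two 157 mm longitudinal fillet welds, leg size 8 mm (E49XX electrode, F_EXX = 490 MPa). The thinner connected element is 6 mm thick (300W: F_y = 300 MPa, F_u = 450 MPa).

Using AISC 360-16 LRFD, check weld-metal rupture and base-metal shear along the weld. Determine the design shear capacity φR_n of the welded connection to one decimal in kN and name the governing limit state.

Weld metal: throat = 0.707×8 = 5.656 mm, L = 2×157 = 314 mm. φR_n = 0.75 × 0.6 × 490 × 5.656 × 314 = 391.6 kN.
Base metal shear (6 mm plate): yield φR_n = 1.0×0.6×300×6×314 = 339.1 kN; rupture φR_n = 0.75×0.6×450×6×314 = 381.5 kN; take 339.1 kN (yield).
Governing: min(391.6, 339.1) = 339.1 kN → base-metal shear.

339.1 kN (base-metal shear governs)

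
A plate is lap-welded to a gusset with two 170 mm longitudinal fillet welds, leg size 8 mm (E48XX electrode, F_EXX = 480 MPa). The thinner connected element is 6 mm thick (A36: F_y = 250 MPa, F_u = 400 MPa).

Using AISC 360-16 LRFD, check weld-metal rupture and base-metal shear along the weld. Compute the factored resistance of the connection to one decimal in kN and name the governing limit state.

306.0 kN (base-metal shear governs)

Weld metal: throat = 0.707×8 = 5.656 mm, L = 2×170 = 340 mm. φR_n = 0.75 × 0.6 × 480 × 5.656 × 340 = 415.4 kN.
Base metal shear (6 mm plate): yield φR_n = 1.0×0.6×250×6×340 = 306.0 kN; rupture φR_n = 0.75×0.6×400×6×340 = 367.2 kN; take 306.0 kN (yield).
Governing: min(415.4, 306.0) = 306.0 kN → base-metal shear.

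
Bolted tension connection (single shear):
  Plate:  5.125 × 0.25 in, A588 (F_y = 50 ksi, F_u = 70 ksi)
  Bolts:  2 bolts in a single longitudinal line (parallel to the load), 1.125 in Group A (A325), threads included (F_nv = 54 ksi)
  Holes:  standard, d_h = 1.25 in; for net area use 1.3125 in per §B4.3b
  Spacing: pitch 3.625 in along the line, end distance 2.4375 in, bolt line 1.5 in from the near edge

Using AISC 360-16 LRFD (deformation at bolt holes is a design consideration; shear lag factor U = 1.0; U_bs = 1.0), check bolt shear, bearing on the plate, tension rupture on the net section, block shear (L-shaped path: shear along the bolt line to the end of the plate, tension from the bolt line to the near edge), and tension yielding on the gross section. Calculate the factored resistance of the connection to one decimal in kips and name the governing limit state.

Bolt shear: A_b = π(1.125)²/4 = 0.99402 in². φR_n = 0.75 × 54 × 0.99402 × 2 × 1 = 80.5 kips.
Bearing (0.25 in plate, F_u = 70 ksi): end bolts L_c = 2.4375 − 1.25/2 = 1.8125, R_n = min(1.2×1.8125×0.25×70, 2.4×1.125×0.25×70) = 38.063 kips/bolt; interior L_c = 3.625 − 1.25 = 2.375, R_n = 47.25 kips/bolt. φR_n = 0.75 × (1×38.063 + 1×47.25) = 64.0 kips.
Tension rupture (net): A_n = (5.125 − 1×1.3125)×0.25 = 0.95313 in² (U = 1.0, A_e = A_n). φR_n = 0.75 × 70 × 0.95313 = 50.0 kips.
Block shear: shear path 1×[2.4375+1×3.625] = 1×6.0625 in, A_gv = 1.5156, A_nv = 1×(6.0625 − 1.5×1.3125)×0.25 = 1.0234 in²; tension to near edge: (1.5 − 0.5×1.3125)×0.25 = 0.21094 in². R_n = min(0.6×70×1.0234, 0.6×50×1.5156) + 1.0×70×0.21094 = min(42.983, 45.468) + 14.766 = 57.749 kips. φR_n = 0.75 × 57.749 = 43.3 kips.
Tension yield (gross): A_g = 5.125×0.25 = 1.2813 in². φR_n = 0.90 × 50 × 1.2813 = 57.7 kips.
Governing: min(80.5, 64.0, 50.0, 43.3, 57.7) = 43.3 kips → block shear.

43.3 kips (block shear governs)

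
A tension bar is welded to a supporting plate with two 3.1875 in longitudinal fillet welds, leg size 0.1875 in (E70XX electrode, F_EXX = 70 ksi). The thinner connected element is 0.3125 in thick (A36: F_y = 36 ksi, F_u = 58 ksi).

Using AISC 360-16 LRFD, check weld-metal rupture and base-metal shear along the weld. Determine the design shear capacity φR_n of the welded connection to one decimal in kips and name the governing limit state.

Weld metal: throat = 0.707×0.1875 = 0.13256 in, L = 2×3.1875 = 6.375 in. φR_n = 0.75 × 0.6 × 70 × 0.13256 × 6.375 = 26.6 kips.
Base metal shear (0.3125 in plate): yield φR_n = 1.0×0.6×36×0.3125×6.375 = 43.0 kips; rupture φR_n = 0.75×0.6×58×0.3125×6.375 = 52.0 kips; take 43.0 kips (yield).
Governing: min(26.6, 43.0) = 26.6 kips → weld metal.

26.6 kips (weld metal governs)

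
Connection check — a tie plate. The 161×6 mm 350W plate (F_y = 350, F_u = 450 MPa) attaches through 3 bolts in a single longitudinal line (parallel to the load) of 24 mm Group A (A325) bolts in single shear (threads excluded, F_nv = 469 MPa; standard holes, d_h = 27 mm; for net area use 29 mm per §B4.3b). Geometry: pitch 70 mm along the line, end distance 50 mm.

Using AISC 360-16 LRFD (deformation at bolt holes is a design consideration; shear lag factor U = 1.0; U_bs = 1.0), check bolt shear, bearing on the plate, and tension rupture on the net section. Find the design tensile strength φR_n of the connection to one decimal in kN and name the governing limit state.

267.3 kN (net-section rupture governs)

Bolt shear: A_b = π(24)²/4 = 452.39 mm². φR_n = 0.75 × 469 × 452.39 × 3 × 1 = 477.4 kN.
Bearing (6 mm plate, F_u = 450 MPa): end bolts L_c = 50 − 27/2 = 36.5, R_n = min(1.2×36.5×6×450, 2.4×24×6×450) = 118.26 kN/bolt; interior L_c = 70 − 27 = 43, R_n = 139.32 kN/bolt. φR_n = 0.75 × (1×118.26 + 2×139.32) = 297.7 kN.
Tension rupture (net): A_n = (161 − 1×29)×6 = 792 mm² (U = 1.0, A_e = A_n). φR_n = 0.75 × 450 × 792 = 267.3 kN.
Governing: min(477.4, 297.7, 267.3) = 267.3 kN → net-section rupture.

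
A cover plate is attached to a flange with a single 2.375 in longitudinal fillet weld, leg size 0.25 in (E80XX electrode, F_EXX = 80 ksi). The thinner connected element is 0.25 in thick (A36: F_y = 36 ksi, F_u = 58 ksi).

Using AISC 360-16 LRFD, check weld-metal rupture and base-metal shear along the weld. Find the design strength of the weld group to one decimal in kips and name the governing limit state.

12.8 kips (base-metal shear governs)

Weld metal: throat = 0.707×0.25 = 0.17675 in, L = 2.375 in. φR_n = 0.75 × 0.6 × 80 × 0.17675 × 2.375 = 15.1 kips.
Base metal shear (0.25 in plate): yield φR_n = 1.0×0.6×36×0.25×2.375 = 12.8 kips; rupture φR_n = 0.75×0.6×58×0.25×2.375 = 15.5 kips; take 12.8 kips (yield).
Governing: min(15.1, 12.8) = 12.8 kips → base-metal shear.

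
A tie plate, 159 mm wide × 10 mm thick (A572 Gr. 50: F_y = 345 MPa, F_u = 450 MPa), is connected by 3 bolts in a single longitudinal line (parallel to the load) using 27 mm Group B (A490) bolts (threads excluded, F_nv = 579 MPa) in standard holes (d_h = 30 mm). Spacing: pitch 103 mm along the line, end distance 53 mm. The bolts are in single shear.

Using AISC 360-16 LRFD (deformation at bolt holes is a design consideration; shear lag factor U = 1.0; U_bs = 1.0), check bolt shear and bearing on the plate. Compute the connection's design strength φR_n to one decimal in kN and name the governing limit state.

591.3 kN (bearing governs)

Bolt shear: A_b = π(27)²/4 = 572.56 mm². φR_n = 0.75 × 579 × 572.56 × 3 × 1 = 745.9 kN.
Bearing (10 mm plate, F_u = 450 MPa): end bolts L_c = 53 − 30/2 = 38, R_n = min(1.2×38×10×450, 2.4×27×10×450) = 205.2 kN/bolt; interior L_c = 103 − 30 = 73, R_n = 291.6 kN/bolt. φR_n = 0.75 × (1×205.2 + 2×291.6) = 591.3 kN.
Governing: min(745.9, 591.3) = 591.3 kN → bearing.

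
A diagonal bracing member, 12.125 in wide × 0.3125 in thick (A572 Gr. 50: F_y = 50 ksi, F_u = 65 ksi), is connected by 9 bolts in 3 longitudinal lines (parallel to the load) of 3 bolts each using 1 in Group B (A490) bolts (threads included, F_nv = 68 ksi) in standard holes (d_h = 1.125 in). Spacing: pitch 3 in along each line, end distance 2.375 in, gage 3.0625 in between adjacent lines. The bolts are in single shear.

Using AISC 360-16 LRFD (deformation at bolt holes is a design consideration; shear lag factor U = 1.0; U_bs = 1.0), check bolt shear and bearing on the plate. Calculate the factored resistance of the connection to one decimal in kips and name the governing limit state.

305.1 kips (bearing governs)

Bolt shear: A_b = π(1)²/4 = 0.7854 in². φR_n = 0.75 × 68 × 0.7854 × 9 × 1 = 360.5 kips.
Bearing (0.3125 in plate, F_u = 65 ksi): end bolts L_c = 2.375 − 1.125/2 = 1.8125, R_n = min(1.2×1.8125×0.3125×65, 2.4×1×0.3125×65) = 44.18 kips/bolt; interior L_c = 3 − 1.125 = 1.875, R_n = 45.703 kips/bolt. φR_n = 0.75 × (3×44.18 + 6×45.703) = 305.1 kips.
Governing: min(360.5, 305.1) = 305.1 kips → bearing.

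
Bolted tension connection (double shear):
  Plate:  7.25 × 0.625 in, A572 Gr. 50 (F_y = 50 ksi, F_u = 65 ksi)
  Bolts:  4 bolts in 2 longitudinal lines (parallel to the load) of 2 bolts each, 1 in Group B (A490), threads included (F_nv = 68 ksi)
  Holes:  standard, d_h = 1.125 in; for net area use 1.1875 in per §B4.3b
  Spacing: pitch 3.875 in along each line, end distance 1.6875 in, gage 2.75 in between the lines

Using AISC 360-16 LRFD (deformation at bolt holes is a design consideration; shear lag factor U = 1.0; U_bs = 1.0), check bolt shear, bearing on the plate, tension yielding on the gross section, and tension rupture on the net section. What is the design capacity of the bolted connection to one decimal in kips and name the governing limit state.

148.5 kips (net-section rupture governs)

Bolt shear: A_b = π(1)²/4 = 0.7854 in². φR_n = 0.75 × 68 × 0.7854 × 4 × 2 = 320.4 kips.
Bearing (0.625 in plate, F_u = 65 ksi): end bolts L_c = 1.6875 − 1.125/2 = 1.125, R_n = min(1.2×1.125×0.625×65, 2.4×1×0.625×65) = 54.844 kips/bolt; interior L_c = 3.875 − 1.125 = 2.75, R_n = 97.5 kips/bolt. φR_n = 0.75 × (2×54.844 + 2×97.5) = 228.5 kips.
Tension yield (gross): A_g = 7.25×0.625 = 4.5313 in². φR_n = 0.90 × 50 × 4.5313 = 203.9 kips.
Tension rupture (net): A_n = (7.25 − 2×1.1875)×0.625 = 3.0469 in² (U = 1.0, A_e = A_n). φR_n = 0.75 × 65 × 3.0469 = 148.5 kips.
Governing: min(320.4, 228.5, 203.9, 148.5) = 148.5 kips → net-section rupture.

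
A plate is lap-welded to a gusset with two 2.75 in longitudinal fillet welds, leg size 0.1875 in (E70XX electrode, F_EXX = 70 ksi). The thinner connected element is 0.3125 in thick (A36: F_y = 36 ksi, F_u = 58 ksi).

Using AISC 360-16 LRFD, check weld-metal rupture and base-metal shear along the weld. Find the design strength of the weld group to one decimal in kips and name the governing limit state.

Weld metal: throat = 0.707×0.1875 = 0.13256 in, L = 2×2.75 = 5.5 in. φR_n = 0.75 × 0.6 × 70 × 0.13256 × 5.5 = 23.0 kips.
Base metal shear (0.3125 in plate): yield φR_n = 1.0×0.6×36×0.3125×5.5 = 37.1 kips; rupture φR_n = 0.75×0.6×58×0.3125×5.5 = 44.9 kips; take 37.1 kips (yield).
Governing: min(23.0, 37.1) = 23.0 kips → weld metal.

23.0 kips (weld metal governs)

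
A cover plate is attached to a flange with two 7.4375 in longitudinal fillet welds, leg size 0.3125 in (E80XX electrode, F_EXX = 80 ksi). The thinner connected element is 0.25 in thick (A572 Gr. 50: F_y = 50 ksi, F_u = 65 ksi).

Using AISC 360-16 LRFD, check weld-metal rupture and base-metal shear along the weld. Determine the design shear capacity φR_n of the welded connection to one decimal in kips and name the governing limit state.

108.8 kips (base-metal shear governs)

Weld metal: throat = 0.707×0.3125 = 0.22094 in, L = 2×7.4375 = 14.875 in. φR_n = 0.75 × 0.6 × 80 × 0.22094 × 14.875 = 118.3 kips.
Base metal shear (0.25 in plate): yield φR_n = 1.0×0.6×50×0.25×14.875 = 111.6 kips; rupture φR_n = 0.75×0.6×65×0.25×14.875 = 108.8 kips; take 108.8 kips (rupture).
Governing: min(118.3, 108.8) = 108.8 kips → base-metal shear.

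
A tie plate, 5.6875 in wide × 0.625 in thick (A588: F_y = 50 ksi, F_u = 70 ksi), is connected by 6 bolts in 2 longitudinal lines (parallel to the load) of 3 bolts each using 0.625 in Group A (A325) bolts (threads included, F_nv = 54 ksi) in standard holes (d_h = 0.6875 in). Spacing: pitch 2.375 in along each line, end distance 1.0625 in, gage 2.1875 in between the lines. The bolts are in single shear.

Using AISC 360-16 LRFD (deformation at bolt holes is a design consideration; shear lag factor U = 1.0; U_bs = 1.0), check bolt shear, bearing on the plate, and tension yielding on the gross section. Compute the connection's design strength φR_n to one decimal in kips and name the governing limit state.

74.6 kips (bolt shear governs)

Bolt shear: A_b = π(0.625)²/4 = 0.3068 in². φR_n = 0.75 × 54 × 0.3068 × 6 × 1 = 74.6 kips.
Bearing (0.625 in plate, F_u = 70 ksi): end bolts L_c = 1.0625 − 0.6875/2 = 0.71875, R_n = min(1.2×0.71875×0.625×70, 2.4×0.625×0.625×70) = 37.734 kips/bolt; interior L_c = 2.375 − 0.6875 = 1.6875, R_n = 65.625 kips/bolt. φR_n = 0.75 × (2×37.734 + 4×65.625) = 253.5 kips.
Tension yield (gross): A_g = 5.6875×0.625 = 3.5547 in². φR_n = 0.90 × 50 × 3.5547 = 160.0 kips.
Governing: min(74.6, 253.5, 160.0) = 74.6 kips → bolt shear.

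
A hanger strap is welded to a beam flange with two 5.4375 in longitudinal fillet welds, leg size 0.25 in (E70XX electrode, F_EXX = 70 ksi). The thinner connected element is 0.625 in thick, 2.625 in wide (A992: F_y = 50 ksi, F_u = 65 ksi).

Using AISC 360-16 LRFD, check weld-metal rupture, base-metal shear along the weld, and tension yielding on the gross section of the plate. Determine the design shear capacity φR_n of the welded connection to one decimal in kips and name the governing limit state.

60.5 kips (weld metal governs)

Weld metal: throat = 0.707×0.25 = 0.17675 in, L = 2×5.4375 = 10.875 in. φR_n = 0.75 × 0.6 × 70 × 0.17675 × 10.875 = 60.5 kips.
Base metal shear (0.625 in plate): yield φR_n = 1.0×0.6×50×0.625×10.875 = 203.9 kips; rupture φR_n = 0.75×0.6×65×0.625×10.875 = 198.8 kips; take 198.8 kips (rupture).
Tension yield (gross): A_g = 2.625×0.625 = 1.6406 in². φR_n = 0.90 × 50 × 1.6406 = 73.8 kips.
Governing: min(60.5, 198.8, 73.8) = 60.5 kips → weld metal.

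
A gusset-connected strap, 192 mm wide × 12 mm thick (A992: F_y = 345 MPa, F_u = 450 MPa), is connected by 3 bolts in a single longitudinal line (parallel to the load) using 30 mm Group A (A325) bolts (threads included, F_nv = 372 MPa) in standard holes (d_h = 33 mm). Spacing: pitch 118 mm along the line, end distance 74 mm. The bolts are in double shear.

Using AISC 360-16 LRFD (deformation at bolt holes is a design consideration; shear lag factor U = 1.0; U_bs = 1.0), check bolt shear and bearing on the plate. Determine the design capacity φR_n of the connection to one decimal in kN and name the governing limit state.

Bolt shear: A_b = π(30)²/4 = 706.86 mm². φR_n = 0.75 × 372 × 706.86 × 3 × 2 = 1183.3 kN.
Bearing (12 mm plate, F_u = 450 MPa): end bolts L_c = 74 − 33/2 = 57.5, R_n = min(1.2×57.5×12×450, 2.4×30×12×450) = 372.6 kN/bolt; interior L_c = 118 − 33 = 85, R_n = 388.8 kN/bolt. φR_n = 0.75 × (1×372.6 + 2×388.8) = 862.7 kN.
Governing: min(1183.3, 862.7) = 862.7 kN → bearing.

862.7 kN (bearing governs)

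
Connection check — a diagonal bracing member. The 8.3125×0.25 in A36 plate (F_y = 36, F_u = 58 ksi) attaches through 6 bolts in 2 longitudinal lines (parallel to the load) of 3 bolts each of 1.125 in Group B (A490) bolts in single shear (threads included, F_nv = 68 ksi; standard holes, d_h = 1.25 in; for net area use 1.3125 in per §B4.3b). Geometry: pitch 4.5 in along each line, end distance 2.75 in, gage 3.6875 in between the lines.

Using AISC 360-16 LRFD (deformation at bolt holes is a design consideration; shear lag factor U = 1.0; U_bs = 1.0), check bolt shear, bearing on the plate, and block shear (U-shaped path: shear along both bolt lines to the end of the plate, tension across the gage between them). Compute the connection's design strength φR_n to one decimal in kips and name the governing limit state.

Bolt shear: A_b = π(1.125)²/4 = 0.99402 in². φR_n = 0.75 × 68 × 0.99402 × 6 × 1 = 304.2 kips.
Bearing (0.25 in plate, F_u = 58 ksi): end bolts L_c = 2.75 − 1.25/2 = 2.125, R_n = min(1.2×2.125×0.25×58, 2.4×1.125×0.25×58) = 36.975 kips/bolt; interior L_c = 4.5 − 1.25 = 3.25, R_n = 39.15 kips/bolt. φR_n = 0.75 × (2×36.975 + 4×39.15) = 172.9 kips.
Block shear: shear path 2×[2.75+2×4.5] = 2×11.75 in, A_gv = 5.875, A_nv = 2×(11.75 − 2.5×1.3125)×0.25 = 4.2344 in²; tension across gage: (3.6875 − 1×1.3125)×0.25 = 0.59375 in². R_n = min(0.6×58×4.2344, 0.6×36×5.875) + 1.0×58×0.59375 = min(147.36, 126.9) + 34.438 = 161.34 kips. φR_n = 0.75 × 161.34 = 121.0 kips.
Governing: min(304.2, 172.9, 121.0) = 121.0 kips → block shear.

121.0 kips (block shear governs)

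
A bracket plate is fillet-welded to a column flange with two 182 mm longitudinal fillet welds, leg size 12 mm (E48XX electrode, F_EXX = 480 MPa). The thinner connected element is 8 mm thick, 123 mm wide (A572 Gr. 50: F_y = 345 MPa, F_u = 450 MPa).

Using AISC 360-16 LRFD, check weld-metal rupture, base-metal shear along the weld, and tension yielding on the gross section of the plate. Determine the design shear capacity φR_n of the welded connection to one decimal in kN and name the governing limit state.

305.5 kN (gross-section yield governs)

Weld metal: throat = 0.707×12 = 8.484 mm, L = 2×182 = 364 mm. φR_n = 0.75 × 0.6 × 480 × 8.484 × 364 = 667.0 kN.
Base metal shear (8 mm plate): yield φR_n = 1.0×0.6×345×8×364 = 602.8 kN; rupture φR_n = 0.75×0.6×450×8×364 = 589.7 kN; take 589.7 kN (rupture).
Tension yield (gross): A_g = 123×8 = 984 mm². φR_n = 0.90 × 345 × 984 = 305.5 kN.
Governing: min(667.0, 589.7, 305.5) = 305.5 kN → gross-section yield.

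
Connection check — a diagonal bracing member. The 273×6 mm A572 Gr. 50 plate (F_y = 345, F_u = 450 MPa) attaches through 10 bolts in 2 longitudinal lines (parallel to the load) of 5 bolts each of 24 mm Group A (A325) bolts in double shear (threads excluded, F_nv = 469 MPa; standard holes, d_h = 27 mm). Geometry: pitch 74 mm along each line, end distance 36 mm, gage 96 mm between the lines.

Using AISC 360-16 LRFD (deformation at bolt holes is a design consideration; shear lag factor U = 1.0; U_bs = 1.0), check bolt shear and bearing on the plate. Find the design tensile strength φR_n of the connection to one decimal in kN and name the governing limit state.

Bolt shear: A_b = π(24)²/4 = 452.39 mm². φR_n = 0.75 × 469 × 452.39 × 10 × 2 = 3182.6 kN.
Bearing (6 mm plate, F_u = 450 MPa): end bolts L_c = 36 − 27/2 = 22.5, R_n = min(1.2×22.5×6×450, 2.4×24×6×450) = 72.9 kN/bolt; interior L_c = 74 − 27 = 47, R_n = 152.28 kN/bolt. φR_n = 0.75 × (2×72.9 + 8×152.28) = 1023.0 kN.
Governing: min(3182.6, 1023.0) = 1023.0 kN → bearing.

1023.0 kN (bearing governs)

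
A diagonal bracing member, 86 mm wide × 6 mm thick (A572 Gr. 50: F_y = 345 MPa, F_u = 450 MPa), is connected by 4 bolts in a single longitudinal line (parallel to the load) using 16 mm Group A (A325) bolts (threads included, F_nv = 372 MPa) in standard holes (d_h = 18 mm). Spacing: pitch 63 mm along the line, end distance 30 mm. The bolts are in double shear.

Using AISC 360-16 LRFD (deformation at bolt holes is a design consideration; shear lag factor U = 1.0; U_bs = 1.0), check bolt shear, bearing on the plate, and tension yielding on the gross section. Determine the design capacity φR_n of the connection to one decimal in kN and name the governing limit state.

Bolt shear: A_b = π(16)²/4 = 201.06 mm². φR_n = 0.75 × 372 × 201.06 × 4 × 2 = 448.8 kN.
Bearing (6 mm plate, F_u = 450 MPa): end bolts L_c = 30 − 18/2 = 21, R_n = min(1.2×21×6×450, 2.4×16×6×450) = 68.04 kN/bolt; interior L_c = 63 − 18 = 45, R_n = 103.68 kN/bolt. φR_n = 0.75 × (1×68.04 + 3×103.68) = 284.3 kN.
Tension yield (gross): A_g = 86×6 = 516 mm². φR_n = 0.90 × 345 × 516 = 160.2 kN.
Governing: min(448.8, 284.3, 160.2) = 160.2 kN → gross-section yield.

160.2 kN (gross-section yield governs)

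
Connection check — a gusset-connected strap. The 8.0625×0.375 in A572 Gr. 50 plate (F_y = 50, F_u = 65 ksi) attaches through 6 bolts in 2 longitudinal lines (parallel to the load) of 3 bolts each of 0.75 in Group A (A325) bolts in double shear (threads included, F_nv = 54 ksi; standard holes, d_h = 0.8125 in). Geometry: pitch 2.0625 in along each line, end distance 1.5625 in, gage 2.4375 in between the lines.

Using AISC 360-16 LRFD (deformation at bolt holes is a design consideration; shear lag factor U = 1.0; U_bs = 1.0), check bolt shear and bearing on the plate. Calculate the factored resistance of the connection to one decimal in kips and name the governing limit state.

160.4 kips (bearing governs)

Bolt shear: A_b = π(0.75)²/4 = 0.44179 in². φR_n = 0.75 × 54 × 0.44179 × 6 × 2 = 214.7 kips.
Bearing (0.375 in plate, F_u = 65 ksi): end bolts L_c = 1.5625 − 0.8125/2 = 1.15625, R_n = min(1.2×1.15625×0.375×65, 2.4×0.75×0.375×65) = 33.82 kips/bolt; interior L_c = 2.0625 − 0.8125 = 1.25, R_n = 36.563 kips/bolt. φR_n = 0.75 × (2×33.82 + 4×36.563) = 160.4 kips.
Governing: min(214.7, 160.4) = 160.4 kips → bearing.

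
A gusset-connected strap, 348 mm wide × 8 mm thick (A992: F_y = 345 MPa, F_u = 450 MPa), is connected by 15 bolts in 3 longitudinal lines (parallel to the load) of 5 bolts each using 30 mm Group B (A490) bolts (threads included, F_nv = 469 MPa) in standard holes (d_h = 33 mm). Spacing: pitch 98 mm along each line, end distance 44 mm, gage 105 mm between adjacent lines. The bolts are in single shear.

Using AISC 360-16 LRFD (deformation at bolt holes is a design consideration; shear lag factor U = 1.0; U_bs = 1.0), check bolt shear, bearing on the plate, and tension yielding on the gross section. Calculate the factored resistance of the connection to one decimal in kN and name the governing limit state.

Bolt shear: A_b = π(30)²/4 = 706.86 mm². φR_n = 0.75 × 469 × 706.86 × 15 × 1 = 3729.6 kN.
Bearing (8 mm plate, F_u = 450 MPa): end bolts L_c = 44 − 33/2 = 27.5, R_n = min(1.2×27.5×8×450, 2.4×30×8×450) = 118.8 kN/bolt; interior L_c = 98 − 33 = 65, R_n = 259.2 kN/bolt. φR_n = 0.75 × (3×118.8 + 12×259.2) = 2600.1 kN.
Tension yield (gross): A_g = 348×8 = 2784 mm². φR_n = 0.90 × 345 × 2784 = 864.4 kN.
Governing: min(3729.6, 2600.1, 864.4) = 864.4 kN → gross-section yield.

864.4 kN (gross-section yield governs)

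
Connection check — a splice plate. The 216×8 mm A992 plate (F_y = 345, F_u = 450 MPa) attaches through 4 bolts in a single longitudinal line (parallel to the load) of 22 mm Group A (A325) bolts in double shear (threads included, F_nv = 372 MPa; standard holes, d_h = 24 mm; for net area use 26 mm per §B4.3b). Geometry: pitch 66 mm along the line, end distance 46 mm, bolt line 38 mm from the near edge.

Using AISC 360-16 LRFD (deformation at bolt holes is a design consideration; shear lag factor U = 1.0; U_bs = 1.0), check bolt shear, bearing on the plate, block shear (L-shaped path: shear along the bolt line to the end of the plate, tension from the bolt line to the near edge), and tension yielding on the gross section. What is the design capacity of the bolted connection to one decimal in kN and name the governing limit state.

Bolt shear: A_b = π(22)²/4 = 380.13 mm². φR_n = 0.75 × 372 × 380.13 × 4 × 2 = 848.5 kN.
Bearing (8 mm plate, F_u = 450 MPa): end bolts L_c = 46 − 24/2 = 34, R_n = min(1.2×34×8×450, 2.4×22×8×450) = 146.88 kN/bolt; interior L_c = 66 − 24 = 42, R_n = 181.44 kN/bolt. φR_n = 0.75 × (1×146.88 + 3×181.44) = 518.4 kN.
Block shear: shear path 1×[46+3×66] = 1×244 mm, A_gv = 1952, A_nv = 1×(244 − 3.5×26)×8 = 1224 mm²; tension to near edge: (38 − 0.5×26)×8 = 200 mm². R_n = min(0.6×450×1224, 0.6×345×1952) + 1.0×450×200 = min(330.48, 404.06) + 90 = 420.48 kN. φR_n = 0.75 × 420.48 = 315.4 kN.
Tension yield (gross): A_g = 216×8 = 1728 mm². φR_n = 0.90 × 345 × 1728 = 536.5 kN.
Governing: min(848.5, 518.4, 315.4, 536.5) = 315.4 kN → block shear.

315.4 kN (block shear governs)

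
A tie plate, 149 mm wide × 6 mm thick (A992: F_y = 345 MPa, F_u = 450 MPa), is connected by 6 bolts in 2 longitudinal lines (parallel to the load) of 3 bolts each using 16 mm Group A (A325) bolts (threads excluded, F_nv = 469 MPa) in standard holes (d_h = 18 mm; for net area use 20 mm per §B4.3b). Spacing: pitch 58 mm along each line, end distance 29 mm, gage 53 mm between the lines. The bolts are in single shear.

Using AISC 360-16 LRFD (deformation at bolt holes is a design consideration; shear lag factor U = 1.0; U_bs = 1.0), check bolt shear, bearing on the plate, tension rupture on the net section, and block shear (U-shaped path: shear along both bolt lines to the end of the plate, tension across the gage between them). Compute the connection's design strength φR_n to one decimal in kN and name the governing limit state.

220.7 kN (net-section rupture governs)

Bolt shear: A_b = π(16)²/4 = 201.06 mm². φR_n = 0.75 × 469 × 201.06 × 6 × 1 = 424.3 kN.
Bearing (6 mm plate, F_u = 450 MPa): end bolts L_c = 29 − 18/2 = 20, R_n = min(1.2×20×6×450, 2.4×16×6×450) = 64.8 kN/bolt; interior L_c = 58 − 18 = 40, R_n = 103.68 kN/bolt. φR_n = 0.75 × (2×64.8 + 4×103.68) = 408.2 kN.
Tension rupture (net): A_n = (149 − 2×20)×6 = 654 mm² (U = 1.0, A_e = A_n). φR_n = 0.75 × 450 × 654 = 220.7 kN.
Block shear: shear path 2×[29+2×58] = 2×145 mm, A_gv = 1740, A_nv = 2×(145 − 2.5×20)×6 = 1140 mm²; tension across gage: (53 − 1×20)×6 = 198 mm². R_n = min(0.6×450×1140, 0.6×345×1740) + 1.0×450×198 = min(307.8, 360.18) + 89.1 = 396.9 kN. φR_n = 0.75 × 396.9 = 297.7 kN.
Governing: min(424.3, 408.2, 220.7, 297.7) = 220.7 kN → net-section rupture.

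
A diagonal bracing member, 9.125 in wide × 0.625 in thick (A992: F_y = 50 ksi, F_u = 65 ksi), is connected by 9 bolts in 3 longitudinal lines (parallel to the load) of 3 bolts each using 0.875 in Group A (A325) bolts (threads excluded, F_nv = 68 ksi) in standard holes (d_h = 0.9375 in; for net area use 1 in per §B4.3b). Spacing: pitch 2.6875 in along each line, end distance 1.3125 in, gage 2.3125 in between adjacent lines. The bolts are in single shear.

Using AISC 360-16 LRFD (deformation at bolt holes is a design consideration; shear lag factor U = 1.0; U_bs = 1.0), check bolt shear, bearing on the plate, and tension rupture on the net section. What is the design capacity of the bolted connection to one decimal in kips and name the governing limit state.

Bolt shear: A_b = π(0.875)²/4 = 0.60132 in². φR_n = 0.75 × 68 × 0.60132 × 9 × 1 = 276.0 kips.
Bearing (0.625 in plate, F_u = 65 ksi): end bolts L_c = 1.3125 − 0.9375/2 = 0.84375, R_n = min(1.2×0.84375×0.625×65, 2.4×0.875×0.625×65) = 41.133 kips/bolt; interior L_c = 2.6875 − 0.9375 = 1.75, R_n = 85.313 kips/bolt. φR_n = 0.75 × (3×41.133 + 6×85.313) = 476.5 kips.
Tension rupture (net): A_n = (9.125 − 3×1)×0.625 = 3.8281 in² (U = 1.0, A_e = A_n). φR_n = 0.75 × 65 × 3.8281 = 186.6 kips.
Governing: min(276.0, 476.5, 186.6) = 186.6 kips → net-section rupture.

186.6 kips (net-section rupture governs)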